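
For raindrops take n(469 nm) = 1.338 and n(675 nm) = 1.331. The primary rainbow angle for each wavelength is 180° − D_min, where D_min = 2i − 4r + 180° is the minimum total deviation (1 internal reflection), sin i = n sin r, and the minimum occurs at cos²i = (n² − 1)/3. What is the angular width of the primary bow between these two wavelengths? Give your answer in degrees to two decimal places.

1.01°

At 469 nm (n = 1.338): cos²i = 0.26341 → i = 59.120°, r = 39.899°, D_min = 138.643°, rainbow angle = 41.357°.
At 675 nm (n = 1.331): cos²i = 0.25719 → i = 59.527°, r = 40.356°, D_min = 137.630°, rainbow angle = 42.370°.
Angular width = |41.357° − 42.370°| = 1.013°.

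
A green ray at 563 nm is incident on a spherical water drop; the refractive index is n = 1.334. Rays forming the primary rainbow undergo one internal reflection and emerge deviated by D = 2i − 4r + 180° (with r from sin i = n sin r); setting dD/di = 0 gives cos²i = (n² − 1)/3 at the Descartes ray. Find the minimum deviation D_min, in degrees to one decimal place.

cos²i = (1.77956 − 1)/3 = 0.25985; i = arccos(0.50976) = 59.352°.
sin r = sin 59.352°/1.334 = 0.64492; r = 40.159°.
D_min = 2·59.352° − 4·40.159° + 180° = 138.067°.

138.1°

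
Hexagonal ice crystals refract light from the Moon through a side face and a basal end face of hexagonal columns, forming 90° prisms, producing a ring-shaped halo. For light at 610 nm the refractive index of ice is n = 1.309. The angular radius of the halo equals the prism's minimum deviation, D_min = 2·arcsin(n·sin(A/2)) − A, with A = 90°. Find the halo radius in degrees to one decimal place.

n·sin(A/2) = 1.309 × sin 45° = 1.309 × 0.7071 = 0.9256.
D_min = 2·arcsin(0.9256) − 90° = 2 × 67.759° − 90° = 45.519°.

45.5°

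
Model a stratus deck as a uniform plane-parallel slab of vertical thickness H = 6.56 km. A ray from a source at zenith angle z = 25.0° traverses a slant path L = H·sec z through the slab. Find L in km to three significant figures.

sec z = 1/cos 25.0° = 1.1034.
L = 6.56 × 1.1034 = 7.238 km.

7.24 km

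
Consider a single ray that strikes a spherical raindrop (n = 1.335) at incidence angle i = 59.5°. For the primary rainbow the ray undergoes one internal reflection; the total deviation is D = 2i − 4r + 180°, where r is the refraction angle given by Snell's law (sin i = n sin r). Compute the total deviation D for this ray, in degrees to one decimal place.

sin r = sin 59.5° / 1.335 = 0.8616/1.335 = 0.6454; r = 40.20°.
D = 2·59.5° − 4·40.20° + 180° = 119.00° − 160.79° + 180° = 138.21°.

138.2°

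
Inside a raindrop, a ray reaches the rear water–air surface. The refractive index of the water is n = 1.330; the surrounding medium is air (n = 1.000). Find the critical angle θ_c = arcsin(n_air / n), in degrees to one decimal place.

sin θ_c = n_air / n = 1.000 / 1.330 = 0.7519.
θ_c = arcsin(0.7519) = 48.75°.

48.8°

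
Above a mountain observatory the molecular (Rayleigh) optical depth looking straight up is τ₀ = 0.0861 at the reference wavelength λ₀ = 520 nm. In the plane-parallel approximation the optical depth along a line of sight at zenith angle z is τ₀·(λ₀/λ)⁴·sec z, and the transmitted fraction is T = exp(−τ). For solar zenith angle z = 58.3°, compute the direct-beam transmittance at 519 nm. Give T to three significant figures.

0.848

sec 58.3° = 1.9031.
τ = 0.0861 × (520/519)⁴ × 1.9031 = 0.0861 × 1.0077 × 1.9031 = 0.1651.
T = exp(−0.1651) = 0.8478.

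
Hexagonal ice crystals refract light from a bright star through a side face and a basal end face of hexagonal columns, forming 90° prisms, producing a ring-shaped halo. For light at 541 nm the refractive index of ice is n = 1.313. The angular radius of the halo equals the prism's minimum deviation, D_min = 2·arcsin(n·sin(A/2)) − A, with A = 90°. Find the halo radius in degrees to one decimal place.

n·sin(A/2) = 1.313 × sin 45° = 1.313 × 0.7071 = 0.9284.
D_min = 2·arcsin(0.9284) − 90° = 2 × 68.192° − 90° = 46.383°.

46.4°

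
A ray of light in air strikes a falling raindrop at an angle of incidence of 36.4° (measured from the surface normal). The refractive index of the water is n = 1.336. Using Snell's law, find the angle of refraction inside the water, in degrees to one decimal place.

Snell: sin θ_r = sin θ_i / n = sin 36.4° / 1.336 = 0.5934 / 1.336 = 0.4442.
θ_r = arcsin(0.4442) = 26.37°.

26.4°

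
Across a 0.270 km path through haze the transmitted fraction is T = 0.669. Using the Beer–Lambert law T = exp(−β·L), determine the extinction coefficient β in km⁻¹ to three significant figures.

1.49 km⁻¹

Beer–Lambert: T = exp(−βL) ⇒ β = −ln(T)/L = −ln(0.669)/0.270 = 0.4020/0.270 = 1.489 km⁻¹.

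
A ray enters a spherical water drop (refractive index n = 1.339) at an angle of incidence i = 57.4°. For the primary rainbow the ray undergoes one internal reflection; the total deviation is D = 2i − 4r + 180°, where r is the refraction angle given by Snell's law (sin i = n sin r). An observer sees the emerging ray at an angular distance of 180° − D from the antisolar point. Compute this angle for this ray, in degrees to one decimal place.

sin r = sin 57.4° / 1.339 = 0.8425/1.339 = 0.6292; r = 38.99°.
D = 2·57.4° − 4·38.99° + 180° = 114.80° − 155.95° + 180° = 138.85°.
Angle from antisolar point = 180° − D = 41.15°.

41.2°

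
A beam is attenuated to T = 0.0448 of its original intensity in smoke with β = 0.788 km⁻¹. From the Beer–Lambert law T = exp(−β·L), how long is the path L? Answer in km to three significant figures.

3.94 km

Beer–Lambert: T = exp(−βL) ⇒ L = −ln(T)/β = −ln(0.0448)/0.788 = 3.1055/0.788 = 3.941 km.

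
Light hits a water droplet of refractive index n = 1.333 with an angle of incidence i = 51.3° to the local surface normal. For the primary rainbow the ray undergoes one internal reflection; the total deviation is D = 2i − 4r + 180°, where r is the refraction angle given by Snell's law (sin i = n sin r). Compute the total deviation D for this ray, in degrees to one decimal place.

sin r = sin 51.3° / 1.333 = 0.7804/1.333 = 0.5855; r = 35.84°.
D = 2·51.3° − 4·35.84° + 180° = 102.60° − 143.34° + 180° = 139.26°.

139.3°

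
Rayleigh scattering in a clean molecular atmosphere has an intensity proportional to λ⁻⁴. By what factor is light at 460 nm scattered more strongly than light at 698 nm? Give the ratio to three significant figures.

5.30

Rayleigh scattering ∝ λ⁻⁴, so the ratio of coefficients is the inverse fourth power of the wavelength ratio.
σ(460)/σ(698) = (698/460)⁴ = (1.5174)⁴ = 5.301.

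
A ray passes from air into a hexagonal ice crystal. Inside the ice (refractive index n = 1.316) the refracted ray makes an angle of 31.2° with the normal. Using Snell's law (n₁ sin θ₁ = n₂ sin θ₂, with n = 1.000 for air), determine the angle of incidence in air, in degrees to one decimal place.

43.0°

Snell: sin θ_i = n · sin θ_r = 1.316 × sin 31.2° = 1.316 × 0.5180 = 0.6817.
θ_i = arcsin(0.6817) = 42.98°.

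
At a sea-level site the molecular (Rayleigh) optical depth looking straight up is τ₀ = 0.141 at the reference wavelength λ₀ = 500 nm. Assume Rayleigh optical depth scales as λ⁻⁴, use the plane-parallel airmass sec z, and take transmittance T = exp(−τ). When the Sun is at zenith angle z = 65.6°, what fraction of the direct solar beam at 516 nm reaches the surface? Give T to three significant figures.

0.740

sec 65.6° = 2.4207.
τ = 0.141 × (500/516)⁴ × 2.4207 = 0.141 × 0.8816 × 2.4207 = 0.3009.
T = exp(−0.3009) = 0.7401.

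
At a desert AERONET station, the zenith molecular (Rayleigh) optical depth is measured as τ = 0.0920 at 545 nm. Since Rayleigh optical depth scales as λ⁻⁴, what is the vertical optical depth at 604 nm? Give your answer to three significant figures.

τ(604 nm) = τ(545 nm) × (545/604)⁴ = 0.0920 × (0.9023)⁴ = 0.0920 × 0.6629 = 0.0610.

0.0610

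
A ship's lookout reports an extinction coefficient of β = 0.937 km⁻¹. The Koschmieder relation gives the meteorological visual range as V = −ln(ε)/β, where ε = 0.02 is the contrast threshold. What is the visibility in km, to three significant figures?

4.18 km

V = −ln(0.02) / 0.937 = 3.912 / 0.937 = 4.1751 km.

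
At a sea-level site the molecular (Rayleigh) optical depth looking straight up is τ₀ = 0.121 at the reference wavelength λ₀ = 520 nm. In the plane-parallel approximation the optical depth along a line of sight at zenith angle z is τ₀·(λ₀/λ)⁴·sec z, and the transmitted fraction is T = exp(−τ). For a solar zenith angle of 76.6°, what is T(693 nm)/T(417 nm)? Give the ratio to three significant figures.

3.00

Airmass: sec 76.6° = 4.3150.
τ(693 nm) = 0.121 × (520/693)⁴ × 4.3150 = 0.121 × 0.3170 × 4.3150 = 0.1655.
τ(417 nm) = 0.121 × (520/417)⁴ × 4.3150 = 0.121 × 2.4181 × 4.3150 = 1.2625.
T(693)/T(417) = exp(τ_B − τ_A) = exp(1.0970) = 2.9952.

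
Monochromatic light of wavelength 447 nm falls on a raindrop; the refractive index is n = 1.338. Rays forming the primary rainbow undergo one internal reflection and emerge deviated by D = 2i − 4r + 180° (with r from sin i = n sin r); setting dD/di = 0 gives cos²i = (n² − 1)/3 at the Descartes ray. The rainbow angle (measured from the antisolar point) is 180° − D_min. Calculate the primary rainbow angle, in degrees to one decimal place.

cos²i = (1.79024 − 1)/3 = 0.26341; i = arccos(0.51324) = 59.120°.
sin r = sin 59.120°/1.338 = 0.64144; r = 39.899°.
D_min = 2·59.120° − 4·39.899° + 180° = 138.643°.
Rainbow angle = 180° − D_min = 41.357°.

41.4°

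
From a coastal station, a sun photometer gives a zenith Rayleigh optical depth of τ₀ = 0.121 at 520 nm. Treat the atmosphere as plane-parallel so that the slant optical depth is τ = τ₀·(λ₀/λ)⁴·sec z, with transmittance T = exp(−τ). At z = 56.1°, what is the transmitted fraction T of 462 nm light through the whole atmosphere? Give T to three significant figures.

sec 56.1° = 1.7929.
τ = 0.121 × (520/462)⁴ × 1.7929 = 0.121 × 1.6049 × 1.7929 = 0.3482.
T = exp(−0.3482) = 0.7060.

0.706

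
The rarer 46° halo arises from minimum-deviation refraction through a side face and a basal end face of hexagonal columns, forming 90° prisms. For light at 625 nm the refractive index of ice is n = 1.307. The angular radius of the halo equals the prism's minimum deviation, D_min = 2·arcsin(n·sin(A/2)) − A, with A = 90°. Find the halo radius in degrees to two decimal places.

n·sin(A/2) = 1.307 × sin 45° = 1.307 × 0.7071 = 0.9242.
D_min = 2·arcsin(0.9242) − 90° = 2 × 67.546° − 90° = 45.093°.

45.09°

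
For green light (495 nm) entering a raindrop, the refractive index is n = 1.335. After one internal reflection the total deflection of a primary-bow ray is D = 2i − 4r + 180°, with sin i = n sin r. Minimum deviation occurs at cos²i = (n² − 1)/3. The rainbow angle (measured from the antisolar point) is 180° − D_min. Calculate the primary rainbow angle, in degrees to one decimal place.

cos²i = (1.78222 − 1)/3 = 0.26074; i = arccos(0.51063) = 59.294°.
sin r = sin 59.294°/1.335 = 0.64405; r = 40.094°.
D_min = 2·59.294° − 4·40.094° + 180° = 138.212°.
Rainbow angle = 180° − D_min = 41.788°.

41.8°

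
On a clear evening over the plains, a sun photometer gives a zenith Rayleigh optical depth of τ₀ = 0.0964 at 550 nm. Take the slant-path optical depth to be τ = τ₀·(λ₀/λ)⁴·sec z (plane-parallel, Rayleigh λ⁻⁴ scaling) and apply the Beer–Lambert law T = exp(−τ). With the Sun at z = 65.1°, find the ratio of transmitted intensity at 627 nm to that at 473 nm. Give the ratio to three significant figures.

Airmass: sec 65.1° = 2.3751.
τ(627 nm) = 0.0964 × (550/627)⁴ × 2.3751 = 0.0964 × 0.5921 × 2.3751 = 0.1356.
τ(473 nm) = 0.0964 × (550/473)⁴ × 2.3751 = 0.0964 × 1.8281 × 2.3751 = 0.4186.
T(627)/T(473) = exp(τ_B − τ_A) = exp(0.2830) = 1.3271.

1.33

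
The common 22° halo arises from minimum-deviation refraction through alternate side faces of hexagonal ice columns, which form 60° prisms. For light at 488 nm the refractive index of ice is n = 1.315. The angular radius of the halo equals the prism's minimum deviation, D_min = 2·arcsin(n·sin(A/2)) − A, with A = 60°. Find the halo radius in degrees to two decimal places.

22.22°

n·sin(A/2) = 1.315 × sin 30° = 1.315 × 0.5000 = 0.6575.
D_min = 2·arcsin(0.6575) − 60° = 2 × 41.109° − 60° = 22.219°.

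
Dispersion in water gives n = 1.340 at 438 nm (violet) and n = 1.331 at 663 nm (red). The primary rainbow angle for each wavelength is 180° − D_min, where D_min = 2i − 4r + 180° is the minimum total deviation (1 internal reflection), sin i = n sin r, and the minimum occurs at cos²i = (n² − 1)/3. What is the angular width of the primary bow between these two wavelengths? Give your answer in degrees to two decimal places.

1.30°

At 438 nm (n = 1.340): cos²i = 0.26520 → i = 59.004°, r = 39.770°, D_min = 138.929°, rainbow angle = 41.071°.
At 663 nm (n = 1.331): cos²i = 0.25719 → i = 59.527°, r = 40.356°, D_min = 137.630°, rainbow angle = 42.370°.
Angular width = |41.071° − 42.370°| = 1.299°.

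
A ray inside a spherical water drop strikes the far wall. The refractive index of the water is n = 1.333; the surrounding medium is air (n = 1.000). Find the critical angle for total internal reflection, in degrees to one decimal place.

48.6°

sin θ_c = n_air / n = 1.000 / 1.333 = 0.7502.
θ_c = arcsin(0.7502) = 48.61°.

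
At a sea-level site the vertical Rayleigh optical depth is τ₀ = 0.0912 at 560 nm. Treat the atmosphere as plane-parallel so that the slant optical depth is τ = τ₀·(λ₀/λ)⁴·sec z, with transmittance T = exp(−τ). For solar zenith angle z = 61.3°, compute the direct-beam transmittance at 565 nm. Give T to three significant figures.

0.833

sec 61.3° = 2.0824.
τ = 0.0912 × (560/565)⁴ × 2.0824 = 0.0912 × 0.9651 × 2.0824 = 0.1833.
T = exp(−0.1833) = 0.8325.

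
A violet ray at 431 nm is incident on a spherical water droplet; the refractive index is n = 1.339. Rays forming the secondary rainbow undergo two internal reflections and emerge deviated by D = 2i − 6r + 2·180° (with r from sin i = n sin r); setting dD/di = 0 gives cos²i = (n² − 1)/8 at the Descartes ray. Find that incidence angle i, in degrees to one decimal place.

71.6°

cos²i = (1.339² − 1)/8 = (1.79292 − 1)/8 = 0.09912.
cos i = 0.31483, so i = 71.650°.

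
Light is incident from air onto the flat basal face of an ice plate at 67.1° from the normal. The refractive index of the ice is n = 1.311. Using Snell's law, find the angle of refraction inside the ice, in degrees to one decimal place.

Snell: sin θ_r = sin θ_i / n = sin 67.1° / 1.311 = 0.9212 / 1.311 = 0.7027.
θ_r = arcsin(0.7027) = 44.64°.

44.6°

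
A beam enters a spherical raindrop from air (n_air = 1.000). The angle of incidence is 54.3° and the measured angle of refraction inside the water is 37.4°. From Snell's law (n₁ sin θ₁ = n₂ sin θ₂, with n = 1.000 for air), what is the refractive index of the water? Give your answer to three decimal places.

1.337

n = sin θ_i / sin θ_r = sin 54.3° / sin 37.4° = 0.8121 / 0.6074 = 1.3370.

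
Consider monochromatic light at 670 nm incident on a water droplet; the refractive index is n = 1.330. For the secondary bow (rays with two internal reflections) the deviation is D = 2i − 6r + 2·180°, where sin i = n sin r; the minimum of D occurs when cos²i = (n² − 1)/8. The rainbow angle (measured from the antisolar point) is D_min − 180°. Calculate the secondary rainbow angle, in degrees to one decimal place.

50.1°

cos²i = (1.76890 − 1)/8 = 0.09611; i = arccos(0.31002) = 71.940°.
sin r = sin 71.940°/1.330 = 0.71483; r = 45.630°.
D_min = 2·71.940° − 6·45.630° + 360° = 230.101°.
Rainbow angle = D_min − 180° = 50.101°.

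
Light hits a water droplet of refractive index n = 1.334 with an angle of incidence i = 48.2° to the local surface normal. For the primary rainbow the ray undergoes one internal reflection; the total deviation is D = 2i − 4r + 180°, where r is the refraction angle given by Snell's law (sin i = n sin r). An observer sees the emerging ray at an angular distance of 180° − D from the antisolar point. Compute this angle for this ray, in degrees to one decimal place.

39.5°

sin r = sin 48.2° / 1.334 = 0.7455/1.334 = 0.5588; r = 33.97°.
D = 2·48.2° − 4·33.97° + 180° = 96.40° − 135.90° + 180° = 140.50°.
Angle from antisolar point = 180° − D = 39.50°.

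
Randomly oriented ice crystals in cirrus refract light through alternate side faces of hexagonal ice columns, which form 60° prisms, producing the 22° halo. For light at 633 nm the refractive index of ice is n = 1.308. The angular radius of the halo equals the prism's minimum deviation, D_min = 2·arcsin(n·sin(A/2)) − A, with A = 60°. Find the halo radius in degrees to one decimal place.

n·sin(A/2) = 1.308 × sin 30° = 1.308 × 0.5000 = 0.6540.
D_min = 2·arcsin(0.6540) − 60° = 2 × 40.844° − 60° = 21.688°.

21.7°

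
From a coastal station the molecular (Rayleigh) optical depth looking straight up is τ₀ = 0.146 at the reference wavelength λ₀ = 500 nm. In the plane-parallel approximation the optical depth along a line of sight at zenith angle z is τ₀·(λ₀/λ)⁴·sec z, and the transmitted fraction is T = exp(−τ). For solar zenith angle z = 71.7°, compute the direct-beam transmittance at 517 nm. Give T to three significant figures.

0.666

sec 71.7° = 3.1848.
τ = 0.146 × (500/517)⁴ × 3.1848 = 0.146 × 0.8748 × 3.1848 = 0.4068.
T = exp(−0.4068) = 0.6658.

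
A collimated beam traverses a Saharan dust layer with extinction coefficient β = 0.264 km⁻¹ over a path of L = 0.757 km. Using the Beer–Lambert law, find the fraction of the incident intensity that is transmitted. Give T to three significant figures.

τ = β·L = 0.264 × 0.757 = 0.1998.
T = exp(−0.1998) = 0.8189.

0.819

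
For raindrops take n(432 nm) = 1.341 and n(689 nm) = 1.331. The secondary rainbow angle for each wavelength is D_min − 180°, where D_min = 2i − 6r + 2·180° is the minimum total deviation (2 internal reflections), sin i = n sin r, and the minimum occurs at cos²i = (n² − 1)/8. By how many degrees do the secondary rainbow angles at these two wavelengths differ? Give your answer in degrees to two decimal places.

2.60°

At 432 nm (n = 1.341): cos²i = 0.09979 → i = 71.586°, r = 45.034°, D_min = 232.966°, rainbow angle = 52.966°.
At 689 nm (n = 1.331): cos²i = 0.09645 → i = 71.907°, r = 45.575°, D_min = 230.365°, rainbow angle = 50.365°.
Angular width = |52.966° − 50.365°| = 2.601°.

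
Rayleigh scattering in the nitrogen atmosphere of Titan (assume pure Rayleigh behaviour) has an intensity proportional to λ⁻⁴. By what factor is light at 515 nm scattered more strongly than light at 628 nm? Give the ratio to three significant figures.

Rayleigh scattering ∝ λ⁻⁴, so the ratio of coefficients is the inverse fourth power of the wavelength ratio.
σ(515)/σ(628) = (628/515)⁴ = (1.2194)⁴ = 2.211.

2.21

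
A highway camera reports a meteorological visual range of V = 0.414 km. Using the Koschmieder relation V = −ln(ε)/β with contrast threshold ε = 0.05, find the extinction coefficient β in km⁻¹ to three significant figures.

7.24 km⁻¹

β = −ln(0.05) / V = 2.996 / 0.414 = 7.2361 km⁻¹.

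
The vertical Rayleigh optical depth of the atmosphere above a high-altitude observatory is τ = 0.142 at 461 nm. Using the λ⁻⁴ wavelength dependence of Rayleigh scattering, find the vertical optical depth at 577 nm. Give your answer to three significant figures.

0.0579

τ(577 nm) = τ(461 nm) × (461/577)⁴ = 0.142 × (0.7990)⁴ = 0.142 × 0.4075 = 0.0579.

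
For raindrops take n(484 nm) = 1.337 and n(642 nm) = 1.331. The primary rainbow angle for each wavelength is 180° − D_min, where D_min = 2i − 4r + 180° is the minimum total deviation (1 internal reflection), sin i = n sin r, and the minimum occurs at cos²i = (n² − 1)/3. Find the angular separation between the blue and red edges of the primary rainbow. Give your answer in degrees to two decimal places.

At 484 nm (n = 1.337): cos²i = 0.26252 → i = 59.178°, r = 39.964°, D_min = 138.500°, rainbow angle = 41.500°.
At 642 nm (n = 1.331): cos²i = 0.25719 → i = 59.527°, r = 40.356°, D_min = 137.630°, rainbow angle = 42.370°.
Angular width = |41.500° − 42.370°| = 0.870°.

0.87°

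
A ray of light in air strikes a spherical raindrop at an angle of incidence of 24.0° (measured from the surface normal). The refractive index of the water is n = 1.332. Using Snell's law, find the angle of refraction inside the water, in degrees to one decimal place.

17.8°

Snell: sin θ_r = sin θ_i / n = sin 24.0° / 1.332 = 0.4067 / 1.332 = 0.3054.
θ_r = arcsin(0.3054) = 17.78°.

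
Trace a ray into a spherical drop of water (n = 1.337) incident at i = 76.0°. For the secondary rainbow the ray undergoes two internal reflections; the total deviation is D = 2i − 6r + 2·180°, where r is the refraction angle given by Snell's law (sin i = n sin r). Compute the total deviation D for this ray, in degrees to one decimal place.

232.8°

sin r = sin 76.0° / 1.337 = 0.9703/1.337 = 0.7257; r = 46.53°.
D = 2·76.0° − 6·46.53° + 2·180° = 152.00° − 279.18° + 360° = 232.82°.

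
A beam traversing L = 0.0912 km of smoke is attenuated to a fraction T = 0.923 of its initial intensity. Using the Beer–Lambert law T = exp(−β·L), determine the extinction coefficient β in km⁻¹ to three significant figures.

Beer–Lambert: T = exp(−βL) ⇒ β = −ln(T)/L = −ln(0.923)/0.0912 = 0.0801/0.0912 = 0.8786 km⁻¹.

0.879 km⁻¹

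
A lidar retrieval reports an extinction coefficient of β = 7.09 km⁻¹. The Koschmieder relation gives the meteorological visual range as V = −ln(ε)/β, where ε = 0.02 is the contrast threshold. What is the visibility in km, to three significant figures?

0.552 km

V = −ln(0.02) / 7.09 = 3.912 / 7.09 = 0.5518 km.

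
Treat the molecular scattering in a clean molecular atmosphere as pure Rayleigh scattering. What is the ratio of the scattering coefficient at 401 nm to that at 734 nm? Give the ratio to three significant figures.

Rayleigh scattering ∝ λ⁻⁴, so the ratio of coefficients is the inverse fourth power of the wavelength ratio.
σ(401)/σ(734) = (734/401)⁴ = (1.8304)⁴ = 11.23.

11.2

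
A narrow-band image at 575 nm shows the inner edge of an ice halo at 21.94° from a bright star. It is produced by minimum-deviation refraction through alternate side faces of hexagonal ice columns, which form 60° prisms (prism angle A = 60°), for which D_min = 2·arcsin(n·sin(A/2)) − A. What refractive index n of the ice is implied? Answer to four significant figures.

1.311

Rearranging: n = sin((D_min + A)/2) / sin(A/2).
(D_min + A)/2 = (21.94° + 60°)/2 = 40.970°.
n = sin 40.970° / sin 30° = 0.6557 / 0.5000 = 1.3113.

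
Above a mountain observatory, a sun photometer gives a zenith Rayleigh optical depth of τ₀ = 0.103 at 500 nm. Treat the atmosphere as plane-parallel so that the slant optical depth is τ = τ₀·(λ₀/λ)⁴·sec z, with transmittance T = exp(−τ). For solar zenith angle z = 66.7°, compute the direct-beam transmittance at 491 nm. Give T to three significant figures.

0.756

sec 66.7° = 2.5282.
τ = 0.103 × (500/491)⁴ × 2.5282 = 0.103 × 1.0754 × 2.5282 = 0.2800.
T = exp(−0.2800) = 0.7558.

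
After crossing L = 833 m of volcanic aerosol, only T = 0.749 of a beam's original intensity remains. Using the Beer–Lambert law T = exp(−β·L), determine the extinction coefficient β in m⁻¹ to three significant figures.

0.000347 m⁻¹

Beer–Lambert: T = exp(−βL) ⇒ β = −ln(T)/L = −ln(0.749)/833 = 0.2890/833 = 0.000347 m⁻¹.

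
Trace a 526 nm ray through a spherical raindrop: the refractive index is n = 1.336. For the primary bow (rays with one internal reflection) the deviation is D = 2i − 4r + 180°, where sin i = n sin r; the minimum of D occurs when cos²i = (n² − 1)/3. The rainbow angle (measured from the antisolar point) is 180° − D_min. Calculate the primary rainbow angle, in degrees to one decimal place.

41.6°

cos²i = (1.78490 − 1)/3 = 0.26163; i = arccos(0.51150) = 59.236°.
sin r = sin 59.236°/1.336 = 0.64318; r = 40.029°.
D_min = 2·59.236° − 4·40.029° + 180° = 138.356°.
Rainbow angle = 180° − D_min = 41.644°.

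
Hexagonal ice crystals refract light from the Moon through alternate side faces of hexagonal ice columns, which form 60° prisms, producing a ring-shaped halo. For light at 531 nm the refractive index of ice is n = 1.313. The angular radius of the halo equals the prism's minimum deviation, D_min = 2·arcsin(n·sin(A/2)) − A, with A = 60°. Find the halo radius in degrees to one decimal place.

22.1°

n·sin(A/2) = 1.313 × sin 30° = 1.313 × 0.5000 = 0.6565.
D_min = 2·arcsin(0.6565) − 60° = 2 × 41.033° − 60° = 22.067°.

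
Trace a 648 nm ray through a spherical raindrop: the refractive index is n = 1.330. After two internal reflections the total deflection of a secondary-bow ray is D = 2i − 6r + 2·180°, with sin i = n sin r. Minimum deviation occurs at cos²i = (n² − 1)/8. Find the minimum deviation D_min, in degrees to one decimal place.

cos²i = (1.76890 − 1)/8 = 0.09611; i = arccos(0.31002) = 71.940°.
sin r = sin 71.940°/1.330 = 0.71483; r = 45.630°.
D_min = 2·71.940° − 6·45.630° + 360° = 230.101°.

230.1°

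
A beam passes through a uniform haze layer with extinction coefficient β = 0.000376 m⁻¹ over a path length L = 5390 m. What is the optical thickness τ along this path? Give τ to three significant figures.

τ = β·L = 0.000376 × 5390 = 2.0266.

2.03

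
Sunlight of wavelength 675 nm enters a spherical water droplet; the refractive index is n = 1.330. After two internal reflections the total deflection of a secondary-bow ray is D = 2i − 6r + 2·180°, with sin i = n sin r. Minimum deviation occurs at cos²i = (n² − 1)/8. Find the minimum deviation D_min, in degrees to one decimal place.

230.1°

cos²i = (1.76890 − 1)/8 = 0.09611; i = arccos(0.31002) = 71.940°.
sin r = sin 71.940°/1.330 = 0.71483; r = 45.630°.
D_min = 2·71.940° − 6·45.630° + 360° = 230.101°.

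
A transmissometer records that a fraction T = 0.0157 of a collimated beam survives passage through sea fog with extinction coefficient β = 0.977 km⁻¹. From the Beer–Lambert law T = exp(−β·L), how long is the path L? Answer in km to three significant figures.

4.25 km

Beer–Lambert: T = exp(−βL) ⇒ L = −ln(T)/β = −ln(0.0157)/0.977 = 4.1541/0.977 = 4.252 km.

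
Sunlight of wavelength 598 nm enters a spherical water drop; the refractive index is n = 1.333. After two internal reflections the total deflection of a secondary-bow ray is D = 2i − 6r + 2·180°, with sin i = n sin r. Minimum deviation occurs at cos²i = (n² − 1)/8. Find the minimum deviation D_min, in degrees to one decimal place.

cos²i = (1.77689 − 1)/8 = 0.09711; i = arccos(0.31163) = 71.843°.
sin r = sin 71.843°/1.333 = 0.71283; r = 45.466°.
D_min = 2·71.843° − 6·45.466° + 360° = 230.891°.

230.9°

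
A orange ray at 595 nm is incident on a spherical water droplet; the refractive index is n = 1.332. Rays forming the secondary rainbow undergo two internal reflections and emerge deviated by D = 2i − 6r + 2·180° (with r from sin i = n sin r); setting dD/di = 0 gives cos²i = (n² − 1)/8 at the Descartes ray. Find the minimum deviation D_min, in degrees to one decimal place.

cos²i = (1.77422 − 1)/8 = 0.09678; i = arccos(0.31109) = 71.875°.
sin r = sin 71.875°/1.332 = 0.71350; r = 45.520°.
D_min = 2·71.875° − 6·45.520° + 360° = 230.628°.

230.6°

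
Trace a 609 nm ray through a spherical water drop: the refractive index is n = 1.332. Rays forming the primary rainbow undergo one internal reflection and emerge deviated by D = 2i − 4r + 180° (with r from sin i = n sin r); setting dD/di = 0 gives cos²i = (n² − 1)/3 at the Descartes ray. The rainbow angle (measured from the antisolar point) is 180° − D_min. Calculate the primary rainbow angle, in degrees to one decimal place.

cos²i = (1.77422 − 1)/3 = 0.25807; i = arccos(0.50801) = 59.469°.
sin r = sin 59.469°/1.332 = 0.64666; r = 40.290°.
D_min = 2·59.469° − 4·40.290° + 180° = 137.776°.
Rainbow angle = 180° − D_min = 42.224°.

42.2°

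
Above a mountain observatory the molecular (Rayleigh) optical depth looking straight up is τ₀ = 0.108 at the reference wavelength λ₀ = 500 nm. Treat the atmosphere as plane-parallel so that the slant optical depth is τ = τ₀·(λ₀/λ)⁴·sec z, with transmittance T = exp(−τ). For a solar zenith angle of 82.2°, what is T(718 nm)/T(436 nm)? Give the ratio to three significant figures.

3.28

Airmass: sec 82.2° = 7.3684.
τ(718 nm) = 0.108 × (500/718)⁴ × 7.3684 = 0.108 × 0.2352 × 7.3684 = 0.1871.
τ(436 nm) = 0.108 × (500/436)⁴ × 7.3684 = 0.108 × 1.7296 × 7.3684 = 1.3763.
T(718)/T(436) = exp(τ_B − τ_A) = exp(1.1892) = 3.2845.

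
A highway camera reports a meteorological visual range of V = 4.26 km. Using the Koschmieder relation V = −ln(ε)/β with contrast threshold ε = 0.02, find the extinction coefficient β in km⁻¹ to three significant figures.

0.918 km⁻¹

β = −ln(0.02) / V = 3.912 / 4.26 = 0.9183 km⁻¹.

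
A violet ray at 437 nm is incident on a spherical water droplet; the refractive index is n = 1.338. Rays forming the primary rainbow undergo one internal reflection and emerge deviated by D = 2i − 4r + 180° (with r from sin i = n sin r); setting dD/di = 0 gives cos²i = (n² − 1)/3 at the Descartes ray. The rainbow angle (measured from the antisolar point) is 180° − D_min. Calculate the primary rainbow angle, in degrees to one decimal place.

41.4°

cos²i = (1.79024 − 1)/3 = 0.26341; i = arccos(0.51324) = 59.120°.
sin r = sin 59.120°/1.338 = 0.64144; r = 39.899°.
D_min = 2·59.120° − 4·39.899° + 180° = 138.643°.
Rainbow angle = 180° − D_min = 41.357°.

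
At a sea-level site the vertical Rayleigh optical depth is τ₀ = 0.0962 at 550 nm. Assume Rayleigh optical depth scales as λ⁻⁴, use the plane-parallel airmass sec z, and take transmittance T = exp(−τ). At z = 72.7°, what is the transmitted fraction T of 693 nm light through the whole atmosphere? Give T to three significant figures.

sec 72.7° = 3.3628.
τ = 0.0962 × (550/693)⁴ × 3.3628 = 0.0962 × 0.3968 × 3.3628 = 0.1283.
T = exp(−0.1283) = 0.8795.

0.880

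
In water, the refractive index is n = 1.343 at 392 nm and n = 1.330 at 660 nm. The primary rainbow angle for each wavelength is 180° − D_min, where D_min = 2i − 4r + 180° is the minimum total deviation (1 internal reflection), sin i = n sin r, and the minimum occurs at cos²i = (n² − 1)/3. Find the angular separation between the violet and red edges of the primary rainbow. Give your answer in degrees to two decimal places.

1.87°

At 392 nm (n = 1.343): cos²i = 0.26788 → i = 58.830°, r = 39.577°, D_min = 139.354°, rainbow angle = 40.646°.
At 660 nm (n = 1.330): cos²i = 0.25630 → i = 59.585°, r = 40.422°, D_min = 137.484°, rainbow angle = 42.516°.
Angular width = |40.646° − 42.516°| = 1.871°.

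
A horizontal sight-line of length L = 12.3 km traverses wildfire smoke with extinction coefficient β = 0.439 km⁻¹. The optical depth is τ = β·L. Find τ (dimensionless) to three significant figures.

5.40

τ = β·L = 0.439 × 12.3 = 5.3997.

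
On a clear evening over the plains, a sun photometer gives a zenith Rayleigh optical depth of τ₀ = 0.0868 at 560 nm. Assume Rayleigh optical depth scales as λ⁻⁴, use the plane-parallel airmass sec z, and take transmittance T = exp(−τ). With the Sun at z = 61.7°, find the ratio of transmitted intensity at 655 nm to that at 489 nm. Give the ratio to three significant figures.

1.24

Airmass: sec 61.7° = 2.1093.
τ(655 nm) = 0.0868 × (560/655)⁴ × 2.1093 = 0.0868 × 0.5343 × 2.1093 = 0.0978.
τ(489 nm) = 0.0868 × (560/489)⁴ × 2.1093 = 0.0868 × 1.7200 × 2.1093 = 0.3149.
T(655)/T(489) = exp(τ_B − τ_A) = exp(0.2171) = 1.2424.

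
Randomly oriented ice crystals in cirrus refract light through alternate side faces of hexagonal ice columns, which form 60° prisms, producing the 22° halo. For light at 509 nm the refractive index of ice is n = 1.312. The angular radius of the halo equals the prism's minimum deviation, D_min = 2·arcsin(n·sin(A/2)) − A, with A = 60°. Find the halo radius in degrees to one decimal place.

22.0°

n·sin(A/2) = 1.312 × sin 30° = 1.312 × 0.5000 = 0.6560.
D_min = 2·arcsin(0.6560) − 60° = 2 × 40.996° − 60° = 21.991°.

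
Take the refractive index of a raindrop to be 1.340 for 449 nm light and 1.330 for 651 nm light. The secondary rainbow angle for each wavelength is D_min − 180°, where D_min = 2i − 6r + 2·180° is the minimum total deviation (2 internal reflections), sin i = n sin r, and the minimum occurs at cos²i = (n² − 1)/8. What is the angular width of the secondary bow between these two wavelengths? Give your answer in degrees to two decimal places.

At 449 nm (n = 1.340): cos²i = 0.09945 → i = 71.618°, r = 45.088°, D_min = 232.709°, rainbow angle = 52.709°.
At 651 nm (n = 1.330): cos²i = 0.09611 → i = 71.940°, r = 45.630°, D_min = 230.101°, rainbow angle = 50.101°.
Angular width = |52.709° − 50.101°| = 2.608°.

2.61°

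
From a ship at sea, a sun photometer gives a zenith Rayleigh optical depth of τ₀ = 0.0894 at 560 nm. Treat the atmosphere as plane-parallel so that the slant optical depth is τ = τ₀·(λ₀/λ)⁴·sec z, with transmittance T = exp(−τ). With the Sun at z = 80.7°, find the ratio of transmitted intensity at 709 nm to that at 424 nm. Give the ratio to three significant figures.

Airmass: sec 80.7° = 6.1880.
τ(709 nm) = 0.0894 × (560/709)⁴ × 6.1880 = 0.0894 × 0.3892 × 6.1880 = 0.2153.
τ(424 nm) = 0.0894 × (560/424)⁴ × 6.1880 = 0.0894 × 3.0429 × 6.1880 = 1.6834.
T(709)/T(424) = exp(τ_B − τ_A) = exp(1.4680) = 4.3407.

4.34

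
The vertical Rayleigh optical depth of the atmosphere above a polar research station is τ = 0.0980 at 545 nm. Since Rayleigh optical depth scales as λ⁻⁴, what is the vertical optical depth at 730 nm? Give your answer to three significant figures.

τ(730 nm) = τ(545 nm) × (545/730)⁴ = 0.0980 × (0.7466)⁴ = 0.0980 × 0.3107 = 0.0304.

0.0304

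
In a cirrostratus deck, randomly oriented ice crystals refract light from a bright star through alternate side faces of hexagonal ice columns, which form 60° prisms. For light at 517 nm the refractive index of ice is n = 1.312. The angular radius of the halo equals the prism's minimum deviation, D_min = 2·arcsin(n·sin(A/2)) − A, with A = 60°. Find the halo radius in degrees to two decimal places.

21.99°

n·sin(A/2) = 1.312 × sin 30° = 1.312 × 0.5000 = 0.6560.
D_min = 2·arcsin(0.6560) − 60° = 2 × 40.996° − 60° = 21.991°.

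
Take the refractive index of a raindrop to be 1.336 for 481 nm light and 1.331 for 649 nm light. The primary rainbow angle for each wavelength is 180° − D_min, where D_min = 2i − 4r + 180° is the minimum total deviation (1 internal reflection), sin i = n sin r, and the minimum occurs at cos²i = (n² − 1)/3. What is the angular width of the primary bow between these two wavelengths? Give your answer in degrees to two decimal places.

0.73°

At 481 nm (n = 1.336): cos²i = 0.26163 → i = 59.236°, r = 40.029°, D_min = 138.356°, rainbow angle = 41.644°.
At 649 nm (n = 1.331): cos²i = 0.25719 → i = 59.527°, r = 40.356°, D_min = 137.630°, rainbow angle = 42.370°.
Angular width = |41.644° − 42.370°| = 0.726°.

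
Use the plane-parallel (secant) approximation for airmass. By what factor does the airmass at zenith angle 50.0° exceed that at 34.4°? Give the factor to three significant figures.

1.28

X(50.0°)/X(34.4°) = sec 50.0° / sec 34.4° = cos 34.4° / cos 50.0° = 0.8251/0.6428 = 1.2836.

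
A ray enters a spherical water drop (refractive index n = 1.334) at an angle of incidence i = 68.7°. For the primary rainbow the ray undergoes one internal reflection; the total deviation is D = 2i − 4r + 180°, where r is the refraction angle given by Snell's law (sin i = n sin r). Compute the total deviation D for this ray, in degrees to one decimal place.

140.2°

sin r = sin 68.7° / 1.334 = 0.9317/1.334 = 0.6984; r = 44.30°.
D = 2·68.7° − 4·44.30° + 180° = 137.40° − 177.20° + 180° = 140.20°.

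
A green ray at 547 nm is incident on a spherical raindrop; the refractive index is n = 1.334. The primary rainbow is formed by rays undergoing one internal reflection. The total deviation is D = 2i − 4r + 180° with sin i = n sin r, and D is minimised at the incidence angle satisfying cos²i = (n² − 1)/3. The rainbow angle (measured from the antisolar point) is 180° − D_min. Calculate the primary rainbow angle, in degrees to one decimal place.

cos²i = (1.77956 − 1)/3 = 0.25985; i = arccos(0.50976) = 59.352°.
sin r = sin 59.352°/1.334 = 0.64492; r = 40.159°.
D_min = 2·59.352° − 4·40.159° + 180° = 138.067°.
Rainbow angle = 180° − D_min = 41.933°.

41.9°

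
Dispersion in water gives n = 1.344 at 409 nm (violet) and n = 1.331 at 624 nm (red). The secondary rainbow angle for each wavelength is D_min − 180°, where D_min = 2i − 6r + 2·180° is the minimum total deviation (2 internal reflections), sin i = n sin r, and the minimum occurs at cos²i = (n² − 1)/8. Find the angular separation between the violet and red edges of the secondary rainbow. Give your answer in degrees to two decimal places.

3.37°

At 409 nm (n = 1.344): cos²i = 0.10079 → i = 71.490°, r = 44.874°, D_min = 233.733°, rainbow angle = 53.733°.
At 624 nm (n = 1.331): cos²i = 0.09645 → i = 71.907°, r = 45.575°, D_min = 230.365°, rainbow angle = 50.365°.
Angular width = |53.733° − 50.365°| = 3.368°.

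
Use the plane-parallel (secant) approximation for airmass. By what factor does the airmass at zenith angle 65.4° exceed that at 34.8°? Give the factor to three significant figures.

1.97

X(65.4°)/X(34.8°) = sec 65.4° / sec 34.8° = cos 34.8° / cos 65.4° = 0.8211/0.4163 = 1.9726.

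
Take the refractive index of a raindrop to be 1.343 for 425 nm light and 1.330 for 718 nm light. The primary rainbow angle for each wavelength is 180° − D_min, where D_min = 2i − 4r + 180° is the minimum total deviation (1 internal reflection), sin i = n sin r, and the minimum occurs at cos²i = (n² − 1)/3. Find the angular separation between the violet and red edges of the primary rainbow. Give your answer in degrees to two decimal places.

At 425 nm (n = 1.343): cos²i = 0.26788 → i = 58.830°, r = 39.577°, D_min = 139.354°, rainbow angle = 40.646°.
At 718 nm (n = 1.330): cos²i = 0.25630 → i = 59.585°, r = 40.422°, D_min = 137.484°, rainbow angle = 42.516°.
Angular width = |40.646° − 42.516°| = 1.871°.

1.87°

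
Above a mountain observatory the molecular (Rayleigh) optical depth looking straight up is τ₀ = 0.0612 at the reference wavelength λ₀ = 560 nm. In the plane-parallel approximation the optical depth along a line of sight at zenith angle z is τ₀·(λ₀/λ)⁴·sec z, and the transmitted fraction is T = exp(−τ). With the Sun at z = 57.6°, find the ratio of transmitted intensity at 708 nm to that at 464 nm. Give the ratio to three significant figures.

1.22

Airmass: sec 57.6° = 1.8663.
τ(708 nm) = 0.0612 × (560/708)⁴ × 1.8663 = 0.0612 × 0.3914 × 1.8663 = 0.0447.
τ(464 nm) = 0.0612 × (560/464)⁴ × 1.8663 = 0.0612 × 2.1217 × 1.8663 = 0.2423.
T(708)/T(464) = exp(τ_B − τ_A) = exp(0.1976) = 1.2185.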